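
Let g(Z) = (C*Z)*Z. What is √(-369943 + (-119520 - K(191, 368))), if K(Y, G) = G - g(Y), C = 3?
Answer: 2*I*√95097 ≈ 616.76*I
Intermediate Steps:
g(Z) = 3*Z² (g(Z) = (3*Z)*Z = 3*Z²)
K(Y, G) = G - 3*Y²
√(-369943 + (-119520 - K(191, 368))) = √(-369943 + (-119520 - (368 - 3*191²))) = √(-369943 + (-119520 - (368 - 3*36481))) = √(-369943 + (-119520 - (368 - 109443))) = √(-369943 + (-119520 - 1*(-109075))) = √(-369943 + (-119520 + 109075)) = √(-369943 - 10445) = √(-380388) = 2*I*√95097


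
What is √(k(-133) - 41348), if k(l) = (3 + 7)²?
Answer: 4*I*√2578 ≈ 203.1*I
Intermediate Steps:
k(l) = 100 (k(l) = 10² = 100)
√(k(-133) - 41348) = √(100 - 41348) = √(-41248) = 4*I*√2578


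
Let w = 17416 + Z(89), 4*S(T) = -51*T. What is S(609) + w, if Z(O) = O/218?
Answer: 4208123/436 ≈ 9651.7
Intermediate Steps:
Z(O) = O/218 (Z(O) = O*(1/218) = O/218)
S(T) = -51*T/4 (S(T) = (-51*T)/4 = -51*T/4)
w = 3796777/218 (w = 17416 + (1/218)*89 = 17416 + 89/218 = 3796777/218 ≈ 17416.)
S(609) + w = -51/4*609 + 3796777/218 = -31059/4 + 3796777/218 = 4208123/436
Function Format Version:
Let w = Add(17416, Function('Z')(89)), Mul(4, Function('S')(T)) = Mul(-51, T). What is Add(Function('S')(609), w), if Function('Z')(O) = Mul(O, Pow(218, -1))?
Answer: Rational(4208123, 436) ≈ 9651.7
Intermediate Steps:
Function('Z')(O) = Mul(Rational(1, 218), O) (Function('Z')(O) = Mul(O, Rational(1, 218)) = Mul(Rational(1, 218), O))
Function('S')(T) = Mul(Rational(-51, 4), T) (Function('S')(T) = Mul(Rational(1, 4), Mul(-51, T)) = Mul(Rational(-51, 4), T))
w = Rational(3796777, 218) (w = Add(17416, Mul(Rational(1, 218), 89)) = Add(17416, Rational(89, 218)) = Rational(3796777, 218) ≈ 17416.)
Add(Function('S')(609), w) = Add(Mul(Rational(-51, 4), 609), Rational(3796777, 218)) = Add(Rational(-31059, 4), Rational(3796777, 218)) = Rational(4208123, 436)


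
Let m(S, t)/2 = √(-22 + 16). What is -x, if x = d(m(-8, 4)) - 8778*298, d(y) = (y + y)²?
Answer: 2615940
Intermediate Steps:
m(S, t) = 2*I*√6 (m(S, t) = 2*√(-22 + 16) = 2*√(-6) = 2*(I*√6) = 2*I*√6)
d(y) = 4*y² (d(y) = (2*y)² = 4*y²)
x = -2615940 (x = 4*(2*I*√6)² - 8778*298 = 4*(-24) - 1*2615844 = -96 - 2615844 = -2615940)
-x = -1*(-2615940) = 2615940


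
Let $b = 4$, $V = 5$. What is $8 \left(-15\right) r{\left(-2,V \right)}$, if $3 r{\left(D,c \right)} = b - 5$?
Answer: $40$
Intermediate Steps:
$r{\left(D,c \right)} = - \frac{1}{3}$ ($r{\left(D,c \right)} = \frac{4 - 5}{3} = \frac{1}{3} \left(-1\right) = - \frac{1}{3}$)
$8 \left(-15\right) r{\left(-2,V \right)} = 8 \left(-15\right) \left(- \frac{1}{3}\right) = \left(-120\right) \left(- \frac{1}{3}\right) = 40$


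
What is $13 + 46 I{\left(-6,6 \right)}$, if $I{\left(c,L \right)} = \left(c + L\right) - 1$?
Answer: $-33$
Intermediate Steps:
$I{\left(c,L \right)} = -1 + L + c$ ($I{\left(c,L \right)} = \left(L + c\right) - 1 = -1 + L + c$)
$13 + 46 I{\left(-6,6 \right)} = 13 + 46 \left(-1 + 6 - 6\right) = 13 + 46 \left(-1\right) = 13 - 46 = -33$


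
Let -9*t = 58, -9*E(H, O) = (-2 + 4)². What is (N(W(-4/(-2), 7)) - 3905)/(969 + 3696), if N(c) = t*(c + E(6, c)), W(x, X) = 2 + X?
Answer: -320771/377865 ≈ -0.84890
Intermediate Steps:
E(H, O) = -4/9 (E(H, O) = -(-2 + 4)²/9 = -⅑*2² = -⅑*4 = -4/9)
t = -58/9 (t = -⅑*58 = -58/9 ≈ -6.4444)
N(c) = 232/81 - 58*c/9 (N(c) = -58*(c - 4/9)/9 = -58*(-4/9 + c)/9 = 232/81 - 58*c/9)
(N(W(-4/(-2), 7)) - 3905)/(969 + 3696) = ((232/81 - 58*(2 + 7)/9) - 3905)/(969 + 3696) = ((232/81 - 58/9*9) - 3905)/4665 = ((232/81 - 58) - 3905)*(1/4665) = (-4466/81 - 3905)*(1/4665) = -320771/81*1/4665 = -320771/377865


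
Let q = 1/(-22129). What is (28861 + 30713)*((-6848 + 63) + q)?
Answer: -8944754076684/22129 ≈ -4.0421e+8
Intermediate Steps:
q = -1/22129 ≈ -4.5190e-5
(28861 + 30713)*((-6848 + 63) + q) = (28861 + 30713)*((-6848 + 63) - 1/22129) = 59574*(-6785 - 1/22129) = 59574*(-150145266/22129) = -8944754076684/22129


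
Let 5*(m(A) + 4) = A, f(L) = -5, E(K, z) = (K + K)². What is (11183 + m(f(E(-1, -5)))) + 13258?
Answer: 24436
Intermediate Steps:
E(K, z) = 4*K² (E(K, z) = (2*K)² = 4*K²)
m(A) = -4 + A/5
(11183 + m(f(E(-1, -5)))) + 13258 = (11183 + (-4 + (⅕)*(-5))) + 13258 = (11183 + (-4 - 1)) + 13258 = (11183 - 5) + 13258 = 11178 + 13258 = 24436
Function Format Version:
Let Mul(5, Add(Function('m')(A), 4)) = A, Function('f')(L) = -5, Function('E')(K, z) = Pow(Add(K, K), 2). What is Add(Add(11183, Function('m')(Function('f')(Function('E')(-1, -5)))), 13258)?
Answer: 24436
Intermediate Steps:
Function('E')(K, z) = Mul(4, Pow(K, 2)) (Function('E')(K, z) = Pow(Mul(2, K), 2) = Mul(4, Pow(K, 2)))
Function('m')(A) = Add(-4, Mul(Rational(1, 5), A))
Add(Add(11183, Function('m')(Function('f')(Function('E')(-1, -5)))), 13258) = Add(Add(11183, Add(-4, Mul(Rational(1, 5), -5))), 13258) = Add(Add(11183, Add(-4, -1)), 13258) = Add(Add(11183, -5), 13258) = Add(11178, 13258) = 24436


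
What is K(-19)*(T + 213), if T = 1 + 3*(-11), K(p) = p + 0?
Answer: -3439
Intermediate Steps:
K(p) = p
T = -32 (T = 1 - 33 = -32)
K(-19)*(T + 213) = -19*(-32 + 213) = -19*181 = -3439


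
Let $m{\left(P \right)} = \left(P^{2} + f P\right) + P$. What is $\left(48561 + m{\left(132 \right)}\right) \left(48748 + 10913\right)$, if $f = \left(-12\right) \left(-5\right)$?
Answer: $4417121457$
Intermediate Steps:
$f = 60$
$m{\left(P \right)} = P^{2} + 61 P$ ($m{\left(P \right)} = \left(P^{2} + 60 P\right) + P = P^{2} + 61 P$)
$\left(48561 + m{\left(132 \right)}\right) \left(48748 + 10913\right) = \left(48561 + 132 \left(61 + 132\right)\right) \left(48748 + 10913\right) = \left(48561 + 132 \cdot 193\right) 59661 = \left(48561 + 25476\right) 59661 = 74037 \cdot 59661 = 4417121457$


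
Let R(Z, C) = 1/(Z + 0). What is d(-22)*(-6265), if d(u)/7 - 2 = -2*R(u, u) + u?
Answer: 9604245/11 ≈ 8.7311e+5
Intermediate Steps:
R(Z, C) = 1/Z
d(u) = 14 - 14/u + 7*u (d(u) = 14 + 7*(-2/u + u) = 14 + 7*(u - 2/u) = 14 + (-14/u + 7*u) = 14 - 14/u + 7*u)
d(-22)*(-6265) = (14 - 14/(-22) + 7*(-22))*(-6265) = (14 - 14*(-1/22) - 154)*(-6265) = (14 + 7/11 - 154)*(-6265) = -1533/11*(-6265) = 9604245/11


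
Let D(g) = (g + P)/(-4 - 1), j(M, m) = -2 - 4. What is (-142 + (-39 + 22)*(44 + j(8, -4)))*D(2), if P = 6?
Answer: 6304/5 ≈ 1260.8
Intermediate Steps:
j(M, m) = -6
D(g) = -6/5 - g/5 (D(g) = (g + 6)/(-4 - 1) = (6 + g)/(-5) = (6 + g)*(-⅕) = -6/5 - g/5)
(-142 + (-39 + 22)*(44 + j(8, -4)))*D(2) = (-142 + (-39 + 22)*(44 - 6))*(-6/5 - ⅕*2) = (-142 - 17*38)*(-6/5 - ⅖) = (-142 - 646)*(-8/5) = -788*(-8/5) = 6304/5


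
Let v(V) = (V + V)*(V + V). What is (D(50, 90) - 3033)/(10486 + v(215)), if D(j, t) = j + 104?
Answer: -2879/195386 ≈ -0.014735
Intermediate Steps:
D(j, t) = 104 + j
v(V) = 4*V**2 (v(V) = (2*V)*(2*V) = 4*V**2)
(D(50, 90) - 3033)/(10486 + v(215)) = ((104 + 50) - 3033)/(10486 + 4*215**2) = (154 - 3033)/(10486 + 4*46225) = -2879/(10486 + 184900) = -2879/195386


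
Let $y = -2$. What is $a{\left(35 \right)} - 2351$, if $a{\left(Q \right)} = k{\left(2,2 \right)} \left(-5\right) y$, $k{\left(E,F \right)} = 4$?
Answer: $-2311$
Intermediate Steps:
$a{\left(Q \right)} = 40$ ($a{\left(Q \right)} = 4 \left(-5\right) \left(-2\right) = \left(-20\right) \left(-2\right) = 40$)
$a{\left(35 \right)} - 2351 = 40 - 2351 = -2311$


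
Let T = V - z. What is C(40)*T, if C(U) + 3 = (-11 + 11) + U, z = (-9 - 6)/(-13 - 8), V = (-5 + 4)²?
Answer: 74/7 ≈ 10.571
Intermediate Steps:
V = 1 (V = (-1)² = 1)
z = 5/7 (z = -15/(-21) = -15*(-1/21) = 5/7 ≈ 0.71429)
C(U) = -3 + U (C(U) = -3 + ((-11 + 11) + U) = -3 + (0 + U) = -3 + U)
T = 2/7 (T = 1 - 1*5/7 = 1 - 5/7 = 2/7 ≈ 0.28571)
C(40)*T = (-3 + 40)*(2/7) = 37*(2/7) = 74/7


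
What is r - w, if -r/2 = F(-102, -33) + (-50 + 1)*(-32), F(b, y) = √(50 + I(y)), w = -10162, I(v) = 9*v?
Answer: 7026 - 2*I*√247 ≈ 7026.0 - 31.432*I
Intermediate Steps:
F(b, y) = √(50 + 9*y)
r = -3136 - 2*I*√247 (r = -2*(√(50 + 9*(-33)) + (-50 + 1)*(-32)) = -2*(√(50 - 297) - 49*(-32)) = -2*(√(-247) + 1568) = -2*(I*√247 + 1568) = -2*(1568 + I*√247) = -3136 - 2*I*√247 ≈ -3136.0 - 31.432*I)
r - w = (-3136 - 2*I*√247) - 1*(-10162) = (-3136 - 2*I*√247) + 10162 = 7026 - 2*I*√247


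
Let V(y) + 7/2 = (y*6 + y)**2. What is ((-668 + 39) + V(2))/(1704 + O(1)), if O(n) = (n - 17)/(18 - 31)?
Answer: -11349/44336 ≈ -0.25598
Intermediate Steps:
V(y) = -7/2 + 49*y**2 (V(y) = -7/2 + (y*6 + y)**2 = -7/2 + (6*y + y)**2 = -7/2 + (7*y)**2 = -7/2 + 49*y**2)
O(n) = 17/13 - n/13 (O(n) = (-17 + n)/(-13) = (-17 + n)*(-1/13) = 17/13 - n/13)
((-668 + 39) + V(2))/(1704 + O(1)) = ((-668 + 39) + (-7/2 + 49*2**2))/(1704 + (17/13 - 1/13*1)) = (-629 + (-7/2 + 49*4))/(1704 + (17/13 - 1/13)) = (-629 + (-7/2 + 196))/(1704 + 16/13) = (-629 + 385/2)/(22168/13) = -873/2*13/22168 = -11349/44336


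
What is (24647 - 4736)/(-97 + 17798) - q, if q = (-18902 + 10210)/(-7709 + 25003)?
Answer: 249098963/153060547 ≈ 1.6275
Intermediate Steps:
q = -4346/8647 (q = -8692/17294 = -8692*1/17294 = -4346/8647 ≈ -0.50260)
(24647 - 4736)/(-97 + 17798) - q = (24647 - 4736)/(-97 + 17798) - 1*(-4346/8647) = 19911/17701 + 4346/8647 = 249098963/153060547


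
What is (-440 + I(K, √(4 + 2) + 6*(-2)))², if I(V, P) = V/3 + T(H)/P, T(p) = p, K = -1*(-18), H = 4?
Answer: 299400308/1587 + 13320*√6/529 ≈ 1.8872e+5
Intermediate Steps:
K = 18
I(V, P) = 4/P + V/3 (I(V, P) = V/3 + 4/P = 4/P + V/3)
(-440 + I(K, √(4 + 2) + 6*(-2)))² = (-440 + (4/(√(4 + 2) + 6*(-2)) + (⅓)*18))² = (-440 + (4/(√6 - 12) + 6))² = (-440 + (4/(-12 + √6) + 6))² = (-440 + (6 + 4/(-12 + √6)))² = (-434 + 4/(-12 + √6))²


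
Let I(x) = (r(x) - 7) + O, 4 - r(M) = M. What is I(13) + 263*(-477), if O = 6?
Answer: -125461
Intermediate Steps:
r(M) = 4 - M
I(x) = 3 - x (I(x) = ((4 - x) - 7) + 6 = (-3 - x) + 6 = 3 - x)
I(13) + 263*(-477) = (3 - 1*13) + 263*(-477) = (3 - 13) - 125451 = -10 - 125451 = -125461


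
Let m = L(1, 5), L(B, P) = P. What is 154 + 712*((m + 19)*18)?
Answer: 307738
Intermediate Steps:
m = 5
154 + 712*((m + 19)*18) = 154 + 712*((5 + 19)*18) = 154 + 712*(24*18) = 154 + 712*432 = 154 + 307584 = 307738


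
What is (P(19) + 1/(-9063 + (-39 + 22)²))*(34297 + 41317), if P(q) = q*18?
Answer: 113447729549/4387 ≈ 2.5860e+7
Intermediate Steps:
P(q) = 18*q
(P(19) + 1/(-9063 + (-39 + 22)²))*(34297 + 41317) = (18*19 + 1/(-9063 + (-39 + 22)²))*(34297 + 41317) = (342 + 1/(-9063 + (-17)²))*75614 = (342 + 1/(-9063 + 289))*75614 = (342 + 1/(-8774))*75614 = (342 - 1/8774)*75614 = (3000707/8774)*75614 = 113447729549/4387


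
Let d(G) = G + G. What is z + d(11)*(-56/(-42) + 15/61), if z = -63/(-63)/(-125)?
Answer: 794567/22875 ≈ 34.735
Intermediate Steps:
z = -1/125 (z = -63*(-1/63)*(-1/125) = 1*(-1/125) = -1/125 ≈ -0.0080000)
d(G) = 2*G
z + d(11)*(-56/(-42) + 15/61) = -1/125 + (2*11)*(-56/(-42) + 15/61) = -1/125 + 22*(-56*(-1/42) + 15*(1/61)) = -1/125 + 22*(4/3 + 15/61) = -1/125 + 22*(289/183) = -1/125 + 6358/183 = 794567/22875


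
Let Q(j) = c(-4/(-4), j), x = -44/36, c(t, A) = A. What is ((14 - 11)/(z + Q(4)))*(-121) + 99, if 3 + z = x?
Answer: 3465/2 ≈ 1732.5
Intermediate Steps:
x = -11/9 (x = -44*1/36 = -11/9 ≈ -1.2222)
Q(j) = j
z = -38/9 (z = -3 - 11/9 = -38/9 ≈ -4.2222)
((14 - 11)/(z + Q(4)))*(-121) + 99 = ((14 - 11)/(-38/9 + 4))*(-121) + 99 = (3/(-2/9))*(-121) + 99 = (3*(-9/2))*(-121) + 99 = -27/2*(-121) + 99 = 3267/2 + 99 = 3465/2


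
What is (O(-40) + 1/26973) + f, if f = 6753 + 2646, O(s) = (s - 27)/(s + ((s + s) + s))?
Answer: 40564883671/4315680 ≈ 9399.4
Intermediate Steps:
O(s) = (-27 + s)/(4*s) (O(s) = (-27 + s)/(s + (2*s + s)) = (-27 + s)/(s + 3*s) = (-27 + s)/((4*s)) = (-27 + s)*(1/(4*s)) = (-27 + s)/(4*s))
f = 9399
(O(-40) + 1/26973) + f = ((1/4)*(-27 - 40)/(-40) + 1/26973) + 9399 = ((1/4)*(-1/40)*(-67) + 1/26973) + 9399 = (67/160 + 1/26973) + 9399 = 1807351/4315680 + 9399 = 40564883671/4315680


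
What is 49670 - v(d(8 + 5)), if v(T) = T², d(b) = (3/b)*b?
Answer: 49661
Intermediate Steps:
d(b) = 3
49670 - v(d(8 + 5)) = 49670 - 1*3² = 49670 - 1*9 = 49670 - 9 = 49661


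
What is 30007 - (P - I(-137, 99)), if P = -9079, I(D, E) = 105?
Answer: 39191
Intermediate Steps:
30007 - (P - I(-137, 99)) = 30007 - (-9079 - 1*105) = 30007 - (-9079 - 105) = 30007 - 1*(-9184) = 30007 + 9184 = 39191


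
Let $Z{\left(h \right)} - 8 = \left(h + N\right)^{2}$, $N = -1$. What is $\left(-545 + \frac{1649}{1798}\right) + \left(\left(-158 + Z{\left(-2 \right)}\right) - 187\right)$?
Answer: $- \frac{1568005}{1798} \approx -872.08$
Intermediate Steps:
$Z{\left(h \right)} = 8 + \left(-1 + h\right)^{2}$ ($Z{\left(h \right)} = 8 + \left(h - 1\right)^{2} = 8 + \left(-1 + h\right)^{2}$)
$\left(-545 + \frac{1649}{1798}\right) + \left(\left(-158 + Z{\left(-2 \right)}\right) - 187\right) = \left(-545 + \frac{1649}{1798}\right) - \left(337 - \left(-1 - 2\right)^{2}\right) = \left(-545 + 1649 \cdot \frac{1}{1798}\right) - 328 = \left(-545 + \frac{1649}{1798}\right) + \left(\left(-158 + \left(8 + 9\right)\right) - 187\right) = - \frac{978261}{1798} + \left(\left(-158 + 17\right) - 187\right) = - \frac{978261}{1798} - 328 = - \frac{1568005}{1798}$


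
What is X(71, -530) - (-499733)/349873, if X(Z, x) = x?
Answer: -184932957/349873 ≈ -528.57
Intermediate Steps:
X(71, -530) - (-499733)/349873 = -530 - (-499733)/349873 = -530 - 1*(-499733/349873) = -530 + 499733/349873 = -184932957/349873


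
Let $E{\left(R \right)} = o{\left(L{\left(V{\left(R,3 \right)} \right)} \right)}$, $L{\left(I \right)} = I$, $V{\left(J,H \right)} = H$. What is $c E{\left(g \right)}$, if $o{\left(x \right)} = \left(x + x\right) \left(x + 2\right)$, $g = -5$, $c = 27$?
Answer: $810$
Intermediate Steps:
$o{\left(x \right)} = 2 x \left(2 + x\right)$
$E{\left(R \right)} = 30$ ($E{\left(R \right)} = 2 \cdot 3 \left(2 + 3\right) = 2 \cdot 3 \cdot 5 = 30$)
$c E{\left(g \right)} = 27 \cdot 30 = 810$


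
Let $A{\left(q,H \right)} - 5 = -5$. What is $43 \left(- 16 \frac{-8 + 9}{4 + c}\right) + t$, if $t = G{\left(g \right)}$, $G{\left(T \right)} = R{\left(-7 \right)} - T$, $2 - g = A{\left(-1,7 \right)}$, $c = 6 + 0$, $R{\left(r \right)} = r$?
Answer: $- \frac{389}{5} \approx -77.8$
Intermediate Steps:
$c = 6$
$A{\left(q,H \right)} = 0$ ($A{\left(q,H \right)} = 5 - 5 = 0$)
$g = 2$ ($g = 2 - 0 = 2 + 0 = 2$)
$G{\left(T \right)} = -7 - T$
$t = -9$ ($t = -7 - 2 = -9$)
$43 \left(- 16 \frac{-8 + 9}{4 + c}\right) + t = 43 \left(- 16 \frac{-8 + 9}{4 + 6}\right) - 9 = 43 \left(- 16 \cdot 1 \cdot \frac{1}{10}\right) - 9 = 43 \left(\left(-16\right) \frac{1}{10}\right) - 9 = 43 \left(- \frac{8}{5}\right) - 9 = - \frac{344}{5} - 9 = - \frac{389}{5}$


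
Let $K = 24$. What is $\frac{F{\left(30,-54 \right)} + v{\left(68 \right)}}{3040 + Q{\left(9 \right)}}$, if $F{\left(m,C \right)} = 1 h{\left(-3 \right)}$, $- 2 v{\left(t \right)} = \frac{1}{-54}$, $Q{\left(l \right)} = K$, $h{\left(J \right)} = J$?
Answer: $- \frac{323}{330912} \approx -0.00097609$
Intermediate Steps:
$Q{\left(l \right)} = 24$
$v{\left(t \right)} = \frac{1}{108}$ ($v{\left(t \right)} = - \frac{1}{2 \left(-54\right)} = \left(- \frac{1}{2}\right) \left(- \frac{1}{54}\right) = \frac{1}{108}$)
$F{\left(m,C \right)} = -3$ ($F{\left(m,C \right)} = 1 \left(-3\right) = -3$)
$\frac{F{\left(30,-54 \right)} + v{\left(68 \right)}}{3040 + Q{\left(9 \right)}} = \frac{-3 + \frac{1}{108}}{3040 + 24} = - \frac{323}{108 \cdot 3064} = \left(- \frac{323}{108}\right) \frac{1}{3064} = - \frac{323}{330912}$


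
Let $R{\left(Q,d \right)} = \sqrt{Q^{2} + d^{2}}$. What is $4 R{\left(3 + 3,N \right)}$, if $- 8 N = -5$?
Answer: $\frac{\sqrt{2329}}{2} \approx 24.13$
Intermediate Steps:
$N = \frac{5}{8}$ ($N = \left(- \frac{1}{8}\right) \left(-5\right) = \frac{5}{8} \approx 0.625$)
$4 R{\left(3 + 3,N \right)} = 4 \sqrt{\left(3 + 3\right)^{2} + \left(\frac{5}{8}\right)^{2}} = 4 \sqrt{6^{2} + \frac{25}{64}} = 4 \sqrt{36 + \frac{25}{64}} = 4 \sqrt{\frac{2329}{64}} = 4 \frac{\sqrt{2329}}{8} = \frac{\sqrt{2329}}{2}$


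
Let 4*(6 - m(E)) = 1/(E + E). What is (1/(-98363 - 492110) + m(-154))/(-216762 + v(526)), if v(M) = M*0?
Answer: -4365365657/157686277580832 ≈ -2.7684e-5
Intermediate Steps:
v(M) = 0
m(E) = 6 - 1/(8*E) (m(E) = 6 - 1/(4*(E + E)) = 6 - 1/(2*E)/4 = 6 - 1/(8*E))
(1/(-98363 - 492110) + m(-154))/(-216762 + v(526)) = (1/(-98363 - 492110) + (6 - ⅛/(-154)))/(-216762 + 0) = (1/(-590473) + (6 - ⅛*(-1/154)))/(-216762) = (-1/590473 + (6 + 1/1232))*(-1/216762) = (-1/590473 + 7393/1232)*(-1/216762) = (4365365657/727462736)*(-1/216762) = -4365365657/157686277580832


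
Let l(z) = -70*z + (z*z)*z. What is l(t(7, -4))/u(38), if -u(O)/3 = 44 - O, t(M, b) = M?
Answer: 49/6 ≈ 8.1667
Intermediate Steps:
l(z) = z³ - 70*z (l(z) = -70*z + z²*z = -70*z + z³ = z³ - 70*z)
u(O) = -132 + 3*O (u(O) = -3*(44 - O) = -132 + 3*O)
l(t(7, -4))/u(38) = (7*(-70 + 7²))/(-132 + 3*38) = (7*(-70 + 49))/(-132 + 114) = (7*(-21))/(-18) = -147*(-1/18) = 49/6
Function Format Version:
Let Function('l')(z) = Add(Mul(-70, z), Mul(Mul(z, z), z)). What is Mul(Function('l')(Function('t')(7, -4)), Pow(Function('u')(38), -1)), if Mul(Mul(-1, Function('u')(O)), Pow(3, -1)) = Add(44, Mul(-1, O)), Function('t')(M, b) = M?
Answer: Rational(49, 6) ≈ 8.1667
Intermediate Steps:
Function('l')(z) = Add(Pow(z, 3), Mul(-70, z)) (Function('l')(z) = Add(Mul(-70, z), Mul(Pow(z, 2), z)) = Add(Mul(-70, z), Pow(z, 3)) = Add(Pow(z, 3), Mul(-70, z)))
Function('u')(O) = Add(-132, Mul(3, O)) (Function('u')(O) = Mul(-3, Add(44, Mul(-1, O))) = Add(-132, Mul(3, O)))
Mul(Function('l')(Function('t')(7, -4)), Pow(Function('u')(38), -1)) = Mul(Mul(7, Add(-70, Pow(7, 2))), Pow(Add(-132, Mul(3, 38)), -1)) = Mul(Mul(7, Add(-70, 49)), Pow(Add(-132, 114), -1)) = Mul(Mul(7, -21), Pow(-18, -1)) = Mul(-147, Rational(-1, 18)) = Rational(49, 6)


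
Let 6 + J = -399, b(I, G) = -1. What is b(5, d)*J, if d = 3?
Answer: 405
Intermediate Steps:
J = -405 (J = -6 - 399 = -405)
b(5, d)*J = -1*(-405) = 405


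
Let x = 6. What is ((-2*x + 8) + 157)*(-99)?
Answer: -15147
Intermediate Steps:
((-2*x + 8) + 157)*(-99) = ((-2*6 + 8) + 157)*(-99) = ((-12 + 8) + 157)*(-99) = (-4 + 157)*(-99) = 153*(-99) = -15147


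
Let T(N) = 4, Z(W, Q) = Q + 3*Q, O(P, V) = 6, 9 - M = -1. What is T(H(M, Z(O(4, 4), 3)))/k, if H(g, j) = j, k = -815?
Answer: -4/815 ≈ -0.0049080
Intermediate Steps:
M = 10 (M = 9 - 1*(-1) = 9 + 1 = 10)
Z(W, Q) = 4*Q
T(H(M, Z(O(4, 4), 3)))/k = 4/(-815) = 4*(-1/815) = -4/815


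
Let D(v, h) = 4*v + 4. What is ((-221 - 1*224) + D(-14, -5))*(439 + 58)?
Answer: -247009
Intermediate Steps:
D(v, h) = 4 + 4*v
((-221 - 1*224) + D(-14, -5))*(439 + 58) = ((-221 - 1*224) + (4 + 4*(-14)))*(439 + 58) = ((-221 - 224) + (4 - 56))*497 = (-445 - 52)*497 = -497*497 = -247009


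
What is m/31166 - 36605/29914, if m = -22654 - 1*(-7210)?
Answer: -801411623/466149862 ≈ -1.7192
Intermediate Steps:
m = -15444 (m = -22654 + 7210 = -15444)
m/31166 - 36605/29914 = -15444/31166 - 36605/29914 = -15444*1/31166 - 36605*1/29914 = -7722/15583 - 36605/29914 = -801411623/466149862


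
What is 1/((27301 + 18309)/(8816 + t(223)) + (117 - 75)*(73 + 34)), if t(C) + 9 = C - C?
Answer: 8807/39624268 ≈ 0.00022226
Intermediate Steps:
t(C) = -9 (t(C) = -9 + (C - C) = -9 + 0 = -9)
1/((27301 + 18309)/(8816 + t(223)) + (117 - 75)*(73 + 34)) = 1/((27301 + 18309)/(8816 - 9) + (117 - 75)*(73 + 34)) = 1/(45610/8807 + 42*107) = 1/(45610*(1/8807) + 4494) = 1/(45610/8807 + 4494) = 1/(39624268/8807) = 8807/39624268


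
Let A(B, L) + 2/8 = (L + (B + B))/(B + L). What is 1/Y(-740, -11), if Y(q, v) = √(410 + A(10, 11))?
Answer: 2*√725403/34543 ≈ 0.049313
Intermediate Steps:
A(B, L) = -¼ + (L + 2*B)/(B + L) (A(B, L) = -¼ + (L + (B + B))/(B + L) = -¼ + (L + 2*B)/(B + L))
Y(q, v) = √725403/42 (Y(q, v) = √(410 + (3*11 + 7*10)/(4*(10 + 11))) = √(410 + (¼)*(33 + 70)/21) = √(410 + (¼)*(1/21)*103) = √(410 + 103/84) = √(34543/84) = √725403/42)
1/Y(-740, -11) = 1/(√725403/42) = 2*√725403/34543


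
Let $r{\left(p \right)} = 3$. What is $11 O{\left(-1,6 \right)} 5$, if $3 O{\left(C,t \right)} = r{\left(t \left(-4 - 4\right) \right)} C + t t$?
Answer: $605$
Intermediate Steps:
$O{\left(C,t \right)} = C + \frac{t^{2}}{3}$ ($O{\left(C,t \right)} = \frac{3 C + t t}{3} = \frac{3 C + t^{2}}{3} = \frac{t^{2} + 3 C}{3} = C + \frac{t^{2}}{3}$)
$11 O{\left(-1,6 \right)} 5 = 11 \left(-1 + \frac{6^{2}}{3}\right) 5 = 11 \left(-1 + \frac{1}{3} \cdot 36\right) 5 = 11 \left(-1 + 12\right) 5 = 11 \cdot 11 \cdot 5 = 121 \cdot 5 = 605$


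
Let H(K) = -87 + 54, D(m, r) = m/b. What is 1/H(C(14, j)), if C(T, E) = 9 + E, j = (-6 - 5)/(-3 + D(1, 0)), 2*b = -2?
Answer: -1/33 ≈ -0.030303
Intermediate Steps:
b = -1 (b = (½)*(-2) = -1)
D(m, r) = -m (D(m, r) = m/(-1) = m*(-1) = -m)
j = 11/4 (j = (-6 - 5)/(-3 - 1*1) = -11/(-3 - 1) = -11/(-4) = -11*(-¼) = 11/4 ≈ 2.7500)
H(K) = -33
1/H(C(14, j)) = 1/(-33) = -1/33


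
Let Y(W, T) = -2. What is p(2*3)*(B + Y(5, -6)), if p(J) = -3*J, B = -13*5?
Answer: 1206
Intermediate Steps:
B = -65
p(2*3)*(B + Y(5, -6)) = (-6*3)*(-65 - 2) = -3*6*(-67) = -18*(-67) = 1206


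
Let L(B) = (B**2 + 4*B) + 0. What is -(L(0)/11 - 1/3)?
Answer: 1/3 ≈ 0.33333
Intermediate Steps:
L(B) = B**2 + 4*B
-(L(0)/11 - 1/3) = -((0*(4 + 0))/11 - 1/3) = -((0*4)*(1/11) - 1*1/3) = -(0*(1/11) - 1/3) = -(0 - 1/3) = -1*(-1/3) = 1/3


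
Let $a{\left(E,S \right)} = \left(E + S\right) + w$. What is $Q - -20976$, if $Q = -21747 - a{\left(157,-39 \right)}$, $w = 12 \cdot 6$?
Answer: $-961$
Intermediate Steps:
$w = 72$
$a{\left(E,S \right)} = 72 + E + S$ ($a{\left(E,S \right)} = \left(E + S\right) + 72 = 72 + E + S$)
$Q = -21937$ ($Q = -21747 - \left(72 + 157 - 39\right) = -21747 - 190 = -21937$)
$Q - -20976 = -21937 - -20976 = -21937 + 20976 = -961$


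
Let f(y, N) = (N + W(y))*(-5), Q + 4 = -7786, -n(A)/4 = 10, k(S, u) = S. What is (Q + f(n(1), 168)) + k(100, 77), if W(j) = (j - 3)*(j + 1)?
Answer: -16915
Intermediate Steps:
W(j) = (1 + j)*(-3 + j) (W(j) = (-3 + j)*(1 + j) = (1 + j)*(-3 + j))
n(A) = -40 (n(A) = -4*10 = -40)
Q = -7790 (Q = -4 - 7786 = -7790)
f(y, N) = 15 - 5*N - 5*y² + 10*y (f(y, N) = (N + (-3 + y² - 2*y))*(-5) = (-3 + N + y² - 2*y)*(-5) = 15 - 5*N - 5*y² + 10*y)
(Q + f(n(1), 168)) + k(100, 77) = (-7790 + (15 - 5*168 - 5*(-40)² + 10*(-40))) + 100 = (-7790 + (15 - 840 - 5*1600 - 400)) + 100 = (-7790 + (15 - 840 - 8000 - 400)) + 100 = (-7790 - 9225) + 100 = -17015 + 100 = -16915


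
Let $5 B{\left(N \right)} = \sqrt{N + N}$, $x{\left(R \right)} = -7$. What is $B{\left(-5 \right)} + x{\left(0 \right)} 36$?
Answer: $-252 + \frac{i \sqrt{10}}{5} \approx -252.0 + 0.63246 i$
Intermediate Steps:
$B{\left(N \right)} = \frac{\sqrt{2} \sqrt{N}}{5}$ ($B{\left(N \right)} = \frac{\sqrt{N + N}}{5} = \frac{\sqrt{2 N}}{5} = \frac{\sqrt{2} \sqrt{N}}{5}$)
$B{\left(-5 \right)} + x{\left(0 \right)} 36 = \frac{\sqrt{2} \sqrt{-5}}{5} - 252 = \frac{\sqrt{2} i \sqrt{5}}{5} - 252 = \frac{i \sqrt{10}}{5} - 252 = -252 + \frac{i \sqrt{10}}{5}$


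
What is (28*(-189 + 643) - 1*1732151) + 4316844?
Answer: 2597405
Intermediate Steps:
(28*(-189 + 643) - 1*1732151) + 4316844 = (28*454 - 1732151) + 4316844 = (12712 - 1732151) + 4316844 = -1719439 + 4316844 = 2597405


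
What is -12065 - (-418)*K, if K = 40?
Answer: 4655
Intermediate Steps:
-12065 - (-418)*K = -12065 - (-418)*40 = -12065 - 1*(-16720) = -12065 + 16720 = 4655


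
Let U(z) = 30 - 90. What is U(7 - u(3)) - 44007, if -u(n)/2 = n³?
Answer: -44067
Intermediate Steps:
u(n) = -2*n³
U(z) = -60
U(7 - u(3)) - 44007 = -60 - 44007 = -44067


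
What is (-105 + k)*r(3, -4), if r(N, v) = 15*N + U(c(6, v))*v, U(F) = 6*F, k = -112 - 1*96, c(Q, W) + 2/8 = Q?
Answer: 29109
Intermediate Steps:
c(Q, W) = -¼ + Q
k = -208 (k = -112 - 96 = -208)
r(N, v) = 15*N + 69*v/2 (r(N, v) = 15*N + (6*(-¼ + 6))*v = 15*N + (6*(23/4))*v = 15*N + 69*v/2)
(-105 + k)*r(3, -4) = (-105 - 208)*(15*3 + (69/2)*(-4)) = -313*(45 - 138) = -313*(-93) = 29109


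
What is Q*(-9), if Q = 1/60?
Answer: -3/20 ≈ -0.15000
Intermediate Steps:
Q = 1/60 ≈ 0.016667
Q*(-9) = (1/60)*(-9) = -3/20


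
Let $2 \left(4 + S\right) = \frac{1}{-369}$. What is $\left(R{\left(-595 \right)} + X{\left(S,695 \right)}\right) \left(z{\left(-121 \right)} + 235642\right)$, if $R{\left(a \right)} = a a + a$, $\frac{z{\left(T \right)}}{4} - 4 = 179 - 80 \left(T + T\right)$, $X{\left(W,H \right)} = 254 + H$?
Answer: $111209091506$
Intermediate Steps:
$S = - \frac{2953}{738}$ ($S = -4 + \frac{1}{2 \left(-369\right)} = -4 + \frac{1}{2} \left(- \frac{1}{369}\right) = -4 - \frac{1}{738} = - \frac{2953}{738} \approx -4.0014$)
$z{\left(T \right)} = 732 - 640 T$ ($z{\left(T \right)} = 16 + 4 \left(179 - 80 \left(T + T\right)\right) = 16 + 4 \left(179 - 80 \cdot 2 T\right) = 16 + 4 \left(179 - 160 T\right) = 16 - \left(-716 + 640 T\right) = 732 - 640 T$)
$R{\left(a \right)} = a + a^{2}$ ($R{\left(a \right)} = a^{2} + a = a + a^{2}$)
$\left(R{\left(-595 \right)} + X{\left(S,695 \right)}\right) \left(z{\left(-121 \right)} + 235642\right) = \left(- 595 \left(1 - 595\right) + \left(254 + 695\right)\right) \left(\left(732 - -77440\right) + 235642\right) = \left(\left(-595\right) \left(-594\right) + 949\right) \left(\left(732 + 77440\right) + 235642\right) = \left(353430 + 949\right) \left(78172 + 235642\right) = 354379 \cdot 313814 = 111209091506$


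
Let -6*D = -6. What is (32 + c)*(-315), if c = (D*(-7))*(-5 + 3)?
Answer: -14490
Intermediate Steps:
D = 1 (D = -1/6*(-6) = 1)
c = 14 (c = (1*(-7))*(-5 + 3) = -7*(-2) = 14)
(32 + c)*(-315) = (32 + 14)*(-315) = 46*(-315) = -14490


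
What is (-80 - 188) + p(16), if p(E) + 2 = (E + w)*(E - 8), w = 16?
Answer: -14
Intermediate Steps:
p(E) = -2 + (-8 + E)*(16 + E) (p(E) = -2 + (E + 16)*(E - 8) = -2 + (16 + E)*(-8 + E) = -2 + (-8 + E)*(16 + E))
(-80 - 188) + p(16) = (-80 - 188) + (-130 + 16**2 + 8*16) = -268 + (-130 + 256 + 128) = -268 + 254 = -14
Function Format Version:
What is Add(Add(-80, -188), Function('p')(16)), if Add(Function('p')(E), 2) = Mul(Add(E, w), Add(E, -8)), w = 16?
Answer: -14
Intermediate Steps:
Function('p')(E) = Add(-2, Mul(Add(-8, E), Add(16, E))) (Function('p')(E) = Add(-2, Mul(Add(E, 16), Add(E, -8))) = Add(-2, Mul(Add(16, E), Add(-8, E))) = Add(-2, Mul(Add(-8, E), Add(16, E))))
Add(Add(-80, -188), Function('p')(16)) = Add(Add(-80, -188), Add(-130, Pow(16, 2), Mul(8, 16))) = Add(-268, Add(-130, 256, 128)) = Add(-268, 254) = -14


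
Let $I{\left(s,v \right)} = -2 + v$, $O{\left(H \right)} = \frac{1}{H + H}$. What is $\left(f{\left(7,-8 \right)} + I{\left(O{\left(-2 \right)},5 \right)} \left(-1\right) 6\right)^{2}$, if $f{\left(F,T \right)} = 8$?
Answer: $100$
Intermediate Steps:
$O{\left(H \right)} = \frac{1}{2 H}$
$\left(f{\left(7,-8 \right)} + I{\left(O{\left(-2 \right)},5 \right)} \left(-1\right) 6\right)^{2} = \left(8 + \left(-2 + 5\right) \left(-1\right) 6\right)^{2} = \left(8 + 3 \left(-1\right) 6\right)^{2} = \left(8 - 18\right)^{2} = \left(-10\right)^{2} = 100$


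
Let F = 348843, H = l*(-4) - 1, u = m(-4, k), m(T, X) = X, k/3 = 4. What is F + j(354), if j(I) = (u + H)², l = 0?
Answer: 348964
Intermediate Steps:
k = 12 (k = 3*4 = 12)
u = 12
H = -1 (H = 0*(-4) - 1 = 0 - 1 = -1)
j(I) = 121 (j(I) = (12 - 1)² = 11² = 121)
F + j(354) = 348843 + 121 = 348964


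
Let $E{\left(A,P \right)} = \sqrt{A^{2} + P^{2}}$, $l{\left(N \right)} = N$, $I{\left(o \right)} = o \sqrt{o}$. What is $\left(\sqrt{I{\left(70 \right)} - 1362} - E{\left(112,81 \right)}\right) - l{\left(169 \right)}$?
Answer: $-169 - \sqrt{19105} + i \sqrt{1362 - 70 \sqrt{70}} \approx -307.22 + 27.863 i$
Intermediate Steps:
$I{\left(o \right)} = o^{\frac{3}{2}}$
$\left(\sqrt{I{\left(70 \right)} - 1362} - E{\left(112,81 \right)}\right) - l{\left(169 \right)} = \left(\sqrt{70^{\frac{3}{2}} - 1362} - \sqrt{112^{2} + 81^{2}}\right) - 169 = \left(\sqrt{70 \sqrt{70} - 1362} - \sqrt{12544 + 6561}\right) - 169 = \left(\sqrt{-1362 + 70 \sqrt{70}} - \sqrt{19105}\right) - 169 = -169 + \sqrt{-1362 + 70 \sqrt{70}} - \sqrt{19105}$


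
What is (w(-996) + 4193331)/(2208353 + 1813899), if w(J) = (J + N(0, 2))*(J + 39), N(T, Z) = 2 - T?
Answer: 5144589/4022252 ≈ 1.2790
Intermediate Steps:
w(J) = (2 + J)*(39 + J) (w(J) = (J + (2 - 1*0))*(J + 39) = (J + (2 + 0))*(39 + J) = (J + 2)*(39 + J) = (2 + J)*(39 + J))
(w(-996) + 4193331)/(2208353 + 1813899) = ((78 + (-996)**2 + 41*(-996)) + 4193331)/(2208353 + 1813899) = ((78 + 992016 - 40836) + 4193331)/4022252 = (951258 + 4193331)*(1/4022252) = 5144589*(1/4022252) = 5144589/4022252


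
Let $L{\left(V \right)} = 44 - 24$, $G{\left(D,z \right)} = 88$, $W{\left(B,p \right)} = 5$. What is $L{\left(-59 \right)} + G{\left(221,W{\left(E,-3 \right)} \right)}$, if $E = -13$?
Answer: $108$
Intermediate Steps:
$L{\left(V \right)} = 20$
$L{\left(-59 \right)} + G{\left(221,W{\left(E,-3 \right)} \right)} = 20 + 88 = 108$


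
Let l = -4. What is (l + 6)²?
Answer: 4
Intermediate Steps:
(l + 6)² = (-4 + 6)² = 2² = 4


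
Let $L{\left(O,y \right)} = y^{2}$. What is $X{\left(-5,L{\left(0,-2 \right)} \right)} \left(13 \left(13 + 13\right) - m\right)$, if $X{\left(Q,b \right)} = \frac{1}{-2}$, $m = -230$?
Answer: $-284$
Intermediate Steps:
$X{\left(Q,b \right)} = - \frac{1}{2}$
$X{\left(-5,L{\left(0,-2 \right)} \right)} \left(13 \left(13 + 13\right) - m\right) = - \frac{13 \left(13 + 13\right) - -230}{2} = - \frac{13 \cdot 26 + 230}{2} = - \frac{338 + 230}{2} = \left(- \frac{1}{2}\right) 568 = -284$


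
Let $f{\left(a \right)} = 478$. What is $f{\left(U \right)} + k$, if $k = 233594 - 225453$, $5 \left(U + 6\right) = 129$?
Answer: $8619$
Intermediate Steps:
$U = \frac{99}{5}$ ($U = -6 + \frac{1}{5} \cdot 129 = -6 + \frac{129}{5} = \frac{99}{5} \approx 19.8$)
$k = 8141$
$f{\left(U \right)} + k = 478 + 8141 = 8619$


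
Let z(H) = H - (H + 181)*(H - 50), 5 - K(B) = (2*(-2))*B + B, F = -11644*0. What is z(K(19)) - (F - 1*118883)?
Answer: 116029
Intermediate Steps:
F = 0 (F = -5822*0 = 0)
K(B) = 5 + 3*B (K(B) = 5 - ((2*(-2))*B + B) = 5 - (-4*B + B) = 5 - (-3)*B = 5 + 3*B)
z(H) = H - (-50 + H)*(181 + H) (z(H) = H - (181 + H)*(-50 + H) = H - (-50 + H)*(181 + H))
z(K(19)) - (F - 1*118883) = (9050 - (5 + 3*19)² - 130*(5 + 3*19)) - (0 - 1*118883) = (9050 - (5 + 57)² - 130*(5 + 57)) - (0 - 118883) = (9050 - 1*62² - 130*62) - 1*(-118883) = (9050 - 1*3844 - 8060) + 118883 = (9050 - 3844 - 8060) + 118883 = -2854 + 118883 = 116029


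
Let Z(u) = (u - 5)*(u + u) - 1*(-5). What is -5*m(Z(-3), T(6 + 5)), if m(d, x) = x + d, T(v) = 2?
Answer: -275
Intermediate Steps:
Z(u) = 5 + 2*u*(-5 + u) (Z(u) = (-5 + u)*(2*u) + 5 = 2*u*(-5 + u) + 5 = 5 + 2*u*(-5 + u))
m(d, x) = d + x
-5*m(Z(-3), T(6 + 5)) = -5*((5 - 10*(-3) + 2*(-3)²) + 2) = -5*((5 + 30 + 2*9) + 2) = -5*((5 + 30 + 18) + 2) = -5*(53 + 2) = -5*55 = -275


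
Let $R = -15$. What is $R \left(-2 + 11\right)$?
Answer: $-135$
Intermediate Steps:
$R \left(-2 + 11\right) = - 15 \left(-2 + 11\right) = \left(-15\right) 9 = -135$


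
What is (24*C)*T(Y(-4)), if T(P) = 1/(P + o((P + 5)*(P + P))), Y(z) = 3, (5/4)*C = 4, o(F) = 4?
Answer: 384/35 ≈ 10.971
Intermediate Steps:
C = 16/5 (C = (4/5)*4 = 16/5 ≈ 3.2000)
T(P) = 1/(4 + P) (T(P) = 1/(P + 4) = 1/(4 + P))
(24*C)*T(Y(-4)) = (24*(16/5))/(4 + 3) = (384/5)/7 = (384/5)*(1/7) = 384/35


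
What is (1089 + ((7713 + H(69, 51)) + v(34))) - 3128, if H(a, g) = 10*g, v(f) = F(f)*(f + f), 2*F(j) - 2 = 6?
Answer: 6456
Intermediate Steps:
F(j) = 4 (F(j) = 1 + (½)*6 = 1 + 3 = 4)
v(f) = 8*f (v(f) = 4*(f + f) = 4*(2*f) = 8*f)
(1089 + ((7713 + H(69, 51)) + v(34))) - 3128 = (1089 + ((7713 + 10*51) + 8*34)) - 3128 = (1089 + ((7713 + 510) + 272)) - 3128 = (1089 + (8223 + 272)) - 3128 = (1089 + 8495) - 3128 = 9584 - 3128 = 6456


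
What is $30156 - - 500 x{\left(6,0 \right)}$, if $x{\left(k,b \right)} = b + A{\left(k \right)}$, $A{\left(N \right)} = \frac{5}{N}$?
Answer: $\frac{91718}{3} \approx 30573.0$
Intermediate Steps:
$x{\left(k,b \right)} = b + \frac{5}{k}$
$30156 - - 500 x{\left(6,0 \right)} = 30156 - - 500 \left(0 + \frac{5}{6}\right) = 30156 - \left(-500\right) \frac{5}{6} = 30156 - - \frac{1250}{3} = 30156 + \frac{1250}{3} = \frac{91718}{3}$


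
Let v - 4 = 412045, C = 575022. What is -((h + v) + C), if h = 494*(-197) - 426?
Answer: -889327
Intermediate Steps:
h = -97744 (h = -97318 - 426 = -97744)
v = 412049 (v = 4 + 412045 = 412049)
-((h + v) + C) = -((-97744 + 412049) + 575022) = -(314305 + 575022) = -1*889327 = -889327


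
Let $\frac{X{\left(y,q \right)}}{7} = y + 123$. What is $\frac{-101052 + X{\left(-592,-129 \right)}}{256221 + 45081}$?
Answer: $- \frac{104335}{301302} \approx -0.34628$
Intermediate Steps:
$X{\left(y,q \right)} = 861 + 7 y$ ($X{\left(y,q \right)} = 7 \left(y + 123\right) = 7 \left(123 + y\right) = 861 + 7 y$)
$\frac{-101052 + X{\left(-592,-129 \right)}}{256221 + 45081} = \frac{-101052 + \left(861 + 7 \left(-592\right)\right)}{256221 + 45081} = \frac{-101052 + \left(861 - 4144\right)}{301302} = \left(-101052 - 3283\right) \frac{1}{301302} = \left(-104335\right) \frac{1}{301302} = - \frac{104335}{301302}$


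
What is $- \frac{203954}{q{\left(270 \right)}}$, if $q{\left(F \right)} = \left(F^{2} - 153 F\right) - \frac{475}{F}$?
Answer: $- \frac{11013516}{1705765} \approx -6.4566$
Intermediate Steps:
$q{\left(F \right)} = F^{2} - \frac{475}{F} - 153 F$
$- \frac{203954}{q{\left(270 \right)}} = - \frac{203954}{\frac{1}{270} \left(-475 + 270^{2} \left(-153 + 270\right)\right)} = - \frac{203954}{\frac{1}{270} \left(-475 + 72900 \cdot 117\right)} = - \frac{203954}{\frac{1}{270} \left(-475 + 8529300\right)} = - \frac{203954}{\frac{1}{270} \cdot 8528825} = - \frac{203954}{\frac{1705765}{54}} = \left(-203954\right) \frac{54}{1705765} = - \frac{11013516}{1705765}$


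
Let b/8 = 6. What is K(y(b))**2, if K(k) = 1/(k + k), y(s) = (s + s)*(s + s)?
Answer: 1/339738624 ≈ 2.9434e-9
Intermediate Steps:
b = 48 (b = 8*6 = 48)
y(s) = 4*s**2 (y(s) = (2*s)*(2*s) = 4*s**2)
K(k) = 1/(2*k)
K(y(b))**2 = (1/(2*((4*48**2))))**2 = (1/(2*((4*2304))))**2 = ((1/2)/9216)**2 = ((1/2)*(1/9216))**2 = (1/18432)**2 = 1/339738624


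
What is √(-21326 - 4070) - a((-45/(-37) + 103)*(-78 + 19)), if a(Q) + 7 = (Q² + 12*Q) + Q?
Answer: -51648631009/1369 + 2*I*√6349 ≈ -3.7727e+7 + 159.36*I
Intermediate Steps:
a(Q) = -7 + Q² + 13*Q (a(Q) = -7 + ((Q² + 12*Q) + Q) = -7 + (Q² + 13*Q) = -7 + Q² + 13*Q)
√(-21326 - 4070) - a((-45/(-37) + 103)*(-78 + 19)) = √(-21326 - 4070) - (-7 + ((-45/(-37) + 103)*(-78 + 19))² + 13*((-45/(-37) + 103)*(-78 + 19))) = √(-25396) - (-7 + ((-45*(-1/37) + 103)*(-59))² + 13*((-45*(-1/37) + 103)*(-59))) = 2*I*√6349 - (-7 + ((45/37 + 103)*(-59))² + 13*((45/37 + 103)*(-59))) = 2*I*√6349 - (-7 + ((3856/37)*(-59))² + 13*((3856/37)*(-59))) = 2*I*√6349 - (-7 + (-227504/37)² + 13*(-227504/37)) = 2*I*√6349 - (-7 + 51758070016/1369 - 2957552/37) = 2*I*√6349 - 1*51648631009/1369 = 2*I*√6349 - 51648631009/1369 = -51648631009/1369 + 2*I*√6349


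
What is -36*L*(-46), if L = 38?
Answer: 62928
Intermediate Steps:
-36*L*(-46) = -36*38*(-46) = -1368*(-46) = 62928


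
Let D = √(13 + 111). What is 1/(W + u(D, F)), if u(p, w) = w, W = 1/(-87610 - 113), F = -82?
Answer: -87723/7193287 ≈ -0.012195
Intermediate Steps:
W = -1/87723 (W = 1/(-87723) = -1/87723 ≈ -1.1400e-5)
D = 2*√31 (D = √124 = 2*√31 ≈ 11.136)
1/(W + u(D, F)) = 1/(-1/87723 - 82) = 1/(-7193287/87723) = -87723/7193287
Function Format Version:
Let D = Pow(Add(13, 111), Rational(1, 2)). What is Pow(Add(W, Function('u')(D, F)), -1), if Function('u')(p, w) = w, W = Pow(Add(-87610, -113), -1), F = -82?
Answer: Rational(-87723, 7193287) ≈ -0.012195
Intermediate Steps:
W = Rational(-1, 87723) (W = Pow(-87723, -1) = Rational(-1, 87723) ≈ -1.1400e-5)
D = Mul(2, Pow(31, Rational(1, 2))) (D = Pow(124, Rational(1, 2)) = Mul(2, Pow(31, Rational(1, 2))) ≈ 11.136)
Pow(Add(W, Function('u')(D, F)), -1) = Pow(Add(Rational(-1, 87723), -82), -1) = Pow(Rational(-7193287, 87723), -1) = Rational(-87723, 7193287)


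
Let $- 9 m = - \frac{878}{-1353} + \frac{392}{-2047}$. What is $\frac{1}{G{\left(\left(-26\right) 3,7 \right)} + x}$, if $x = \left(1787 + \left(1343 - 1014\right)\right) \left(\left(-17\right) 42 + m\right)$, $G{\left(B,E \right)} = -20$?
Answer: $- \frac{1083753}{1637498271412} \approx -6.6183 \cdot 10^{-7}$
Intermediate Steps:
$m = - \frac{1266890}{24926319}$ ($m = - \frac{- \frac{878}{-1353} + \frac{392}{-2047}}{9} = - \frac{\left(-878\right) \left(- \frac{1}{1353}\right) + 392 \left(- \frac{1}{2047}\right)}{9} = - \frac{\frac{878}{1353} - \frac{392}{2047}}{9} = \left(- \frac{1}{9}\right) \frac{1266890}{2769591} = - \frac{1266890}{24926319} \approx -0.050825$)
$x = - \frac{1637476596352}{1083753}$ ($x = \left(1787 + \left(1343 - 1014\right)\right) \left(\left(-17\right) 42 - \frac{1266890}{24926319}\right) = \left(1787 + \left(1343 - 1014\right)\right) \left(-714 - \frac{1266890}{24926319}\right) = \left(1787 + 329\right) \left(- \frac{17798658656}{24926319}\right) = 2116 \left(- \frac{17798658656}{24926319}\right) = - \frac{1637476596352}{1083753} \approx -1.5109 \cdot 10^{6}$)
$\frac{1}{G{\left(\left(-26\right) 3,7 \right)} + x} = \frac{1}{-20 - \frac{1637476596352}{1083753}} = \frac{1}{- \frac{1637498271412}{1083753}} = - \frac{1083753}{1637498271412}$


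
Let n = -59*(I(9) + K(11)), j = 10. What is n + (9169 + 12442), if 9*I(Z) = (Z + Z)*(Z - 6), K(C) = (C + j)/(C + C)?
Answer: 466415/22 ≈ 21201.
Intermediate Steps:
K(C) = (10 + C)/(2*C) (K(C) = (C + 10)/(C + C) = (10 + C)/((2*C)) = (10 + C)*(1/(2*C)) = (10 + C)/(2*C))
I(Z) = 2*Z*(-6 + Z)/9 (I(Z) = ((Z + Z)*(Z - 6))/9 = ((2*Z)*(-6 + Z))/9 = (2*Z*(-6 + Z))/9 = 2*Z*(-6 + Z)/9)
n = -9027/22 (n = -59*((2/9)*9*(-6 + 9) + (1/2)*(10 + 11)/11) = -59*((2/9)*9*3 + (1/2)*(1/11)*21) = -59*(6 + 21/22) = -59*153/22 = -9027/22 ≈ -410.32)
n + (9169 + 12442) = -9027/22 + (9169 + 12442) = -9027/22 + 21611 = 466415/22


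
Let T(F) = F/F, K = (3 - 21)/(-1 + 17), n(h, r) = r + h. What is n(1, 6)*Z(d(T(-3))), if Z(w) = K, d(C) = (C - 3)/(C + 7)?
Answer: -63/8 ≈ -7.8750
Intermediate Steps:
n(h, r) = h + r
K = -9/8 (K = -18/16 = -18*1/16 = -9/8 ≈ -1.1250)
T(F) = 1
d(C) = (-3 + C)/(7 + C)
Z(w) = -9/8
n(1, 6)*Z(d(T(-3))) = (1 + 6)*(-9/8) = 7*(-9/8) = -63/8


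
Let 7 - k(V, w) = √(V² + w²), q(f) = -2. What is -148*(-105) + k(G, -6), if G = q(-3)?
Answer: 15547 - 2*√10 ≈ 15541.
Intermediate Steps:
G = -2
k(V, w) = 7 - √(V² + w²)
-148*(-105) + k(G, -6) = -148*(-105) + (7 - √((-2)² + (-6)²)) = 15540 + (7 - √(4 + 36)) = 15540 + (7 - √40) = 15540 + (7 - 2*√10) = 15547 - 2*√10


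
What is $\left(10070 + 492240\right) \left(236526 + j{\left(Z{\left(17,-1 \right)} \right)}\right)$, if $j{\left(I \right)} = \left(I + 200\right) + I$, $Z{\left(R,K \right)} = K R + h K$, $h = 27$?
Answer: $118865633780$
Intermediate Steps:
$Z{\left(R,K \right)} = 27 K + K R$ ($Z{\left(R,K \right)} = K R + 27 K = 27 K + K R$)
$j{\left(I \right)} = 200 + 2 I$ ($j{\left(I \right)} = \left(200 + I\right) + I = 200 + 2 I$)
$\left(10070 + 492240\right) \left(236526 + j{\left(Z{\left(17,-1 \right)} \right)}\right) = \left(10070 + 492240\right) \left(236526 + \left(200 + 2 \left(- (27 + 17)\right)\right)\right) = 502310 \left(236526 + \left(200 + 2 \left(\left(-1\right) 44\right)\right)\right) = 502310 \left(236526 + \left(200 + 2 \left(-44\right)\right)\right) = 502310 \left(236526 + \left(200 - 88\right)\right) = 502310 \left(236526 + 112\right) = 502310 \cdot 236638 = 118865633780$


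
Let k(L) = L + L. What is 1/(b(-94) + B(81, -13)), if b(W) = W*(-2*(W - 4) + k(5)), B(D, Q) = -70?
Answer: -1/19434 ≈ -5.1456e-5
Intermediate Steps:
k(L) = 2*L
b(W) = W*(18 - 2*W) (b(W) = W*(-2*(W - 4) + 2*5) = W*(-2*(-4 + W) + 10) = W*((8 - 2*W) + 10) = W*(18 - 2*W))
1/(b(-94) + B(81, -13)) = 1/(2*(-94)*(9 - 1*(-94)) - 70) = 1/(2*(-94)*(9 + 94) - 70) = 1/(2*(-94)*103 - 70) = 1/(-19364 - 70) = 1/(-19434) = -1/19434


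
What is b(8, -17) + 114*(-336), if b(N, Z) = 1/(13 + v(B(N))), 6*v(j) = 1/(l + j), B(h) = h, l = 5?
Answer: -38878482/1015 ≈ -38304.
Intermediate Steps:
v(j) = 1/(6*(5 + j))
b(N, Z) = 1/(13 + 1/(6*(5 + N)))
b(8, -17) + 114*(-336) = 6*(5 + 8)/(391 + 78*8) + 114*(-336) = 6*13/(391 + 624) - 38304 = 6*13/1015 - 38304 = 6*(1/1015)*13 - 38304 = 78/1015 - 38304 = -38878482/1015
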